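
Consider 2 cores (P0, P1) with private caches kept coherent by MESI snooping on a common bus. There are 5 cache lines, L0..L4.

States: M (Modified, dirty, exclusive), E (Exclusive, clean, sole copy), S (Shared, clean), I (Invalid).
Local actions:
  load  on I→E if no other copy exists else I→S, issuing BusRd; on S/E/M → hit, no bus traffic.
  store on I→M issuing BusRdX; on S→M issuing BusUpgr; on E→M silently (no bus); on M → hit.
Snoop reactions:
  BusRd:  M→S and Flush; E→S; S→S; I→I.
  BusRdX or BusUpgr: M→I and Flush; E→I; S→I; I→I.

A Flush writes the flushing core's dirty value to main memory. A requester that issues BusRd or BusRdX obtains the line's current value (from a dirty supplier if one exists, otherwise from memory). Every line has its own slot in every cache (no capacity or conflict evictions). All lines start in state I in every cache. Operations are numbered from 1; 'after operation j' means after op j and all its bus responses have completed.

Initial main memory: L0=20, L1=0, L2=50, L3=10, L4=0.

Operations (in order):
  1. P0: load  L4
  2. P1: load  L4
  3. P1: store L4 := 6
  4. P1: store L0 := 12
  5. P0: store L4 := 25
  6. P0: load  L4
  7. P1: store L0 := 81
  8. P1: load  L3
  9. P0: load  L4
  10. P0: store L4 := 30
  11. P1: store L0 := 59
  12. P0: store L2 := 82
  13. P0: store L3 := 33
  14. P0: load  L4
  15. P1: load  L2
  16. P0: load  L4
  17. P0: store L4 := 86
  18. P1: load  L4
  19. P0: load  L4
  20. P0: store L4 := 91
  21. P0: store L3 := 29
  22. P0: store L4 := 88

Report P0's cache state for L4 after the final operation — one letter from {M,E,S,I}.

state = M

[1] P0: load  L4 | P0:E(0), P1:I | bus: BusRd
[2] P1: load  L4 | P0:S(0), P1:S(0) | bus: BusRd
[3] P1: store L4 := 6 | P0:I, P1:M(6) | bus: BusUpgr
[4] P1: store L0 := 12 | P0:I, P1:M(12) | bus: BusRdX
[5] P0: store L4 := 25 | P0:M(25), P1:I | bus: BusRdX,Flush
[6] P0: load  L4 | P0:M(25), P1:I | bus: none
[7] P1: store L0 := 81 | P0:I, P1:M(81) | bus: none
[8] P1: load  L3 | P0:I, P1:E(10) | bus: BusRd
[9] P0: load  L4 | P0:M(25), P1:I | bus: none
[10] P0: store L4 := 30 | P0:M(30), P1:I | bus: none
[11] P1: store L0 := 59 | P0:I, P1:M(59) | bus: none
[12] P0: store L2 := 82 | P0:M(82), P1:I | bus: BusRdX
[13] P0: store L3 := 33 | P0:M(33), P1:I | bus: BusRdX
[14] P0: load  L4 | P0:M(30), P1:I | bus: none
[15] P1: load  L2 | P0:S(82), P1:S(82) | bus: BusRd,Flush
[16] P0: load  L4 | P0:M(30), P1:I | bus: none
[17] P0: store L4 := 86 | P0:M(86), P1:I | bus: none
[18] P1: load  L4 | P0:S(86), P1:S(86) | bus: BusRd,Flush
[19] P0: load  L4 | P0:S(86), P1:S(86) | bus: none
[20] P0: store L4 := 91 | P0:M(91), P1:I | bus: BusUpgr
[21] P0: store L3 := 29 | P0:M(29), P1:I | bus: none
[22] P0: store L4 := 88 | P0:M(88), P1:I | bus: none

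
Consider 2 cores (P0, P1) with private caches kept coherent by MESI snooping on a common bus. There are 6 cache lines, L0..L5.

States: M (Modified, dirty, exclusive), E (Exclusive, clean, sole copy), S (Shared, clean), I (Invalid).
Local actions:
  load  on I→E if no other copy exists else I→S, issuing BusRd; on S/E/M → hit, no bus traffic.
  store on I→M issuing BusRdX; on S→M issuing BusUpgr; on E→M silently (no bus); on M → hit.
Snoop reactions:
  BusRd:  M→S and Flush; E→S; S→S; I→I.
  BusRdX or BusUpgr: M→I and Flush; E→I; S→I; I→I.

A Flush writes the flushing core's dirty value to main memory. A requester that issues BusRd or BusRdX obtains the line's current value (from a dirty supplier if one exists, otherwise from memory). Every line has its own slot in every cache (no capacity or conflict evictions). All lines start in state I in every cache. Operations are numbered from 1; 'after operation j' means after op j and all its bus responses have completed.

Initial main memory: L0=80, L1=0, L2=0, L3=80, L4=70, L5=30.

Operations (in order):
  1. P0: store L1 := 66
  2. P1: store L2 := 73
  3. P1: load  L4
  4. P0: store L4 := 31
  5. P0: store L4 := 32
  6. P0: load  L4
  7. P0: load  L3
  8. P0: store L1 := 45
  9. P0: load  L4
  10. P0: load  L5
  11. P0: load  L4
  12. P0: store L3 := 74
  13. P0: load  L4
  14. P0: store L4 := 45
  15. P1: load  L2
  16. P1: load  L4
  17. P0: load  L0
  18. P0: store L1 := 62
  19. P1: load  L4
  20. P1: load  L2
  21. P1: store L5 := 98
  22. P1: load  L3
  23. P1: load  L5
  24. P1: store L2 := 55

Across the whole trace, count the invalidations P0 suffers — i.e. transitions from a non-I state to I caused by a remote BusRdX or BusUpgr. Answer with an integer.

1. P0: store L1 := 66  bus=[BusRdX]  L1: P0=M P1=I  mem[L1]=0
2. P1: store L2 := 73  bus=[BusRdX]  L2: P0=I P1=M  mem[L2]=0
3. P1: load  L4  bus=[BusRd]  L4: P0=I P1=E  mem[L4]=70
4. P0: store L4 := 31  bus=[BusRdX]  L4: P0=M P1=I  mem[L4]=70
5. P0: store L4 := 32  bus=[-]  L4: P0=M P1=I  mem[L4]=70
6. P0: load  L4  bus=[-]  L4: P0=M P1=I  mem[L4]=70
7. P0: load  L3  bus=[BusRd]  L3: P0=E P1=I  mem[L3]=80
8. P0: store L1 := 45  bus=[-]  L1: P0=M P1=I  mem[L1]=0
9. P0: load  L4  bus=[-]  L4: P0=M P1=I  mem[L4]=70
10. P0: load  L5  bus=[BusRd]  L5: P0=E P1=I  mem[L5]=30
11. P0: load  L4  bus=[-]  L4: P0=M P1=I  mem[L4]=70
12. P0: store L3 := 74  bus=[-]  L3: P0=M P1=I  mem[L3]=80
13. P0: load  L4  bus=[-]  L4: P0=M P1=I  mem[L4]=70
14. P0: store L4 := 45  bus=[-]  L4: P0=M P1=I  mem[L4]=70
15. P1: load  L2  bus=[-]  L2: P0=I P1=M  mem[L2]=0
16. P1: load  L4  bus=[BusRd,Flush]  L4: P0=S P1=S  mem[L4]=45
17. P0: load  L0  bus=[BusRd]  L0: P0=E P1=I  mem[L0]=80
18. P0: store L1 := 62  bus=[-]  L1: P0=M P1=I  mem[L1]=0
19. P1: load  L4  bus=[-]  L4: P0=S P1=S  mem[L4]=45
20. P1: load  L2  bus=[-]  L2: P0=I P1=M  mem[L2]=0
21. P1: store L5 := 98  bus=[BusRdX]  L5: P0=I P1=M  mem[L5]=30
22. P1: load  L3  bus=[BusRd,Flush]  L3: P0=S P1=S  mem[L3]=74
23. P1: load  L5  bus=[-]  L5: P0=I P1=M  mem[L5]=30
24. P1: store L2 := 55  bus=[-]  L2: P0=I P1=M  mem[L2]=0

invalidations = 1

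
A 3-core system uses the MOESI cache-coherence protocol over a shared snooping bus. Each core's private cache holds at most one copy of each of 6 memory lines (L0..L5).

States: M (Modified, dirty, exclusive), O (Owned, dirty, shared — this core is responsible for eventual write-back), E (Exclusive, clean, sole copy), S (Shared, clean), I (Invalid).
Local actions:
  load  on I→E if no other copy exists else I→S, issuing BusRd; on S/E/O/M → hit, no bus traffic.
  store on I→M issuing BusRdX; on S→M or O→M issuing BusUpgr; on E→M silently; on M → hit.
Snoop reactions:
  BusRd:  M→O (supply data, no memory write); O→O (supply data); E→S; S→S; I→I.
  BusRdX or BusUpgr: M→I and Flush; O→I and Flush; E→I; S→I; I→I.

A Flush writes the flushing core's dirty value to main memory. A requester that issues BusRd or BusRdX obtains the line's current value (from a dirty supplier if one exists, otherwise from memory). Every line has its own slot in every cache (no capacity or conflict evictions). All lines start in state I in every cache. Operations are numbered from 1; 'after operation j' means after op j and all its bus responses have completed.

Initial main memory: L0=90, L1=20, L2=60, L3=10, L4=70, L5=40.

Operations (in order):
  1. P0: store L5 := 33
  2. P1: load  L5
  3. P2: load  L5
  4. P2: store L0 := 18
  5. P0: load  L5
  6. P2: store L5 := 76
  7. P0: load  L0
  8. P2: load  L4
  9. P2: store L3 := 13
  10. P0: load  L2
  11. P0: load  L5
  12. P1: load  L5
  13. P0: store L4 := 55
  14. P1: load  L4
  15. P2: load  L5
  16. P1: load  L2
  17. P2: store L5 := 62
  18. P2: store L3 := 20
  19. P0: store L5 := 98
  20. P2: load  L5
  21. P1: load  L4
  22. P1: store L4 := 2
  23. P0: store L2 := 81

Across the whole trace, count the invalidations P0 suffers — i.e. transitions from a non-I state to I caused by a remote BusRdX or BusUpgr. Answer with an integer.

invalidations = 3

[1] P0: store L5 := 33 | P0:M(33), P1:I, P2:I | bus: BusRdX
[2] P1: load  L5 | P0:O(33), P1:S(33), P2:I | bus: BusRd
[3] P2: load  L5 | P0:O(33), P1:S(33), P2:S(33) | bus: BusRd
[4] P2: store L0 := 18 | P0:I, P1:I, P2:M(18) | bus: BusRdX
[5] P0: load  L5 | P0:O(33), P1:S(33), P2:S(33) | bus: none
[6] P2: store L5 := 76 | P0:I, P1:I, P2:M(76) | bus: BusUpgr,Flush
[7] P0: load  L0 | P0:S(18), P1:I, P2:O(18) | bus: BusRd
[8] P2: load  L4 | P0:I, P1:I, P2:E(70) | bus: BusRd
[9] P2: store L3 := 13 | P0:I, P1:I, P2:M(13) | bus: BusRdX
[10] P0: load  L2 | P0:E(60), P1:I, P2:I | bus: BusRd
[11] P0: load  L5 | P0:S(76), P1:I, P2:O(76) | bus: BusRd
[12] P1: load  L5 | P0:S(76), P1:S(76), P2:O(76) | bus: BusRd
[13] P0: store L4 := 55 | P0:M(55), P1:I, P2:I | bus: BusRdX
[14] P1: load  L4 | P0:O(55), P1:S(55), P2:I | bus: BusRd
[15] P2: load  L5 | P0:S(76), P1:S(76), P2:O(76) | bus: none
[16] P1: load  L2 | P0:S(60), P1:S(60), P2:I | bus: BusRd
[17] P2: store L5 := 62 | P0:I, P1:I, P2:M(62) | bus: BusUpgr
[18] P2: store L3 := 20 | P0:I, P1:I, P2:M(20) | bus: none
[19] P0: store L5 := 98 | P0:M(98), P1:I, P2:I | bus: BusRdX,Flush
[20] P2: load  L5 | P0:O(98), P1:I, P2:S(98) | bus: BusRd
[21] P1: load  L4 | P0:O(55), P1:S(55), P2:I | bus: none
[22] P1: store L4 := 2 | P0:I, P1:M(2), P2:I | bus: BusUpgr,Flush
[23] P0: store L2 := 81 | P0:M(81), P1:I, P2:I | bus: BusUpgr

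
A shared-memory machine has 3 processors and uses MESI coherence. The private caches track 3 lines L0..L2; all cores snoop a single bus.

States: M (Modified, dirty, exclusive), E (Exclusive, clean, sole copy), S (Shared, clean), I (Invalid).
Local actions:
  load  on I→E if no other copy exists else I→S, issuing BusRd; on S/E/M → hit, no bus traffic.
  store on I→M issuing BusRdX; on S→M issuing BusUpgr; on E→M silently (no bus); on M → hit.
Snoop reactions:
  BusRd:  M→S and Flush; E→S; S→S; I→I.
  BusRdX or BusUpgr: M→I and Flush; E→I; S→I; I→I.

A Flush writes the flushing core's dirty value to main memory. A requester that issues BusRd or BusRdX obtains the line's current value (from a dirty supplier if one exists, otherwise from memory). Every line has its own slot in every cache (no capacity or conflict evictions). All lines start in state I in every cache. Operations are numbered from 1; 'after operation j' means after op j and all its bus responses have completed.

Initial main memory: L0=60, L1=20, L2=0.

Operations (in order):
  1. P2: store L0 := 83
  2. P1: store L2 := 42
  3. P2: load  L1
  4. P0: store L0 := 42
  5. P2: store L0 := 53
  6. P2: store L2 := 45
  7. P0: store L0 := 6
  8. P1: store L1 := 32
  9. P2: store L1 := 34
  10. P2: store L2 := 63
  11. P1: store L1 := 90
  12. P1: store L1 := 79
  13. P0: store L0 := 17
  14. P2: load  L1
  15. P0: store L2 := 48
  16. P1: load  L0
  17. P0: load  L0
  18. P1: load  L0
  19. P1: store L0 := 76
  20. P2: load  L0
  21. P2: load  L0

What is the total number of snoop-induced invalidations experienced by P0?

invalidations = 2

[1] P2: store L0 := 83 | P0:I, P1:I, P2:M(83) | bus: BusRdX
[2] P1: store L2 := 42 | P0:I, P1:M(42), P2:I | bus: BusRdX
[3] P2: load  L1 | P0:I, P1:I, P2:E(20) | bus: BusRd
[4] P0: store L0 := 42 | P0:M(42), P1:I, P2:I | bus: BusRdX,Flush
[5] P2: store L0 := 53 | P0:I, P1:I, P2:M(53) | bus: BusRdX,Flush
[6] P2: store L2 := 45 | P0:I, P1:I, P2:M(45) | bus: BusRdX,Flush
[7] P0: store L0 := 6 | P0:M(6), P1:I, P2:I | bus: BusRdX,Flush
[8] P1: store L1 := 32 | P0:I, P1:M(32), P2:I | bus: BusRdX
[9] P2: store L1 := 34 | P0:I, P1:I, P2:M(34) | bus: BusRdX,Flush
[10] P2: store L2 := 63 | P0:I, P1:I, P2:M(63) | bus: none
[11] P1: store L1 := 90 | P0:I, P1:M(90), P2:I | bus: BusRdX,Flush
[12] P1: store L1 := 79 | P0:I, P1:M(79), P2:I | bus: none
[13] P0: store L0 := 17 | P0:M(17), P1:I, P2:I | bus: none
[14] P2: load  L1 | P0:I, P1:S(79), P2:S(79) | bus: BusRd,Flush
[15] P0: store L2 := 48 | P0:M(48), P1:I, P2:I | bus: BusRdX,Flush
[16] P1: load  L0 | P0:S(17), P1:S(17), P2:I | bus: BusRd,Flush
[17] P0: load  L0 | P0:S(17), P1:S(17), P2:I | bus: none
[18] P1: load  L0 | P0:S(17), P1:S(17), P2:I | bus: none
[19] P1: store L0 := 76 | P0:I, P1:M(76), P2:I | bus: BusUpgr
[20] P2: load  L0 | P0:I, P1:S(76), P2:S(76) | bus: BusRd,Flush
[21] P2: load  L0 | P0:I, P1:S(76), P2:S(76) | bus: none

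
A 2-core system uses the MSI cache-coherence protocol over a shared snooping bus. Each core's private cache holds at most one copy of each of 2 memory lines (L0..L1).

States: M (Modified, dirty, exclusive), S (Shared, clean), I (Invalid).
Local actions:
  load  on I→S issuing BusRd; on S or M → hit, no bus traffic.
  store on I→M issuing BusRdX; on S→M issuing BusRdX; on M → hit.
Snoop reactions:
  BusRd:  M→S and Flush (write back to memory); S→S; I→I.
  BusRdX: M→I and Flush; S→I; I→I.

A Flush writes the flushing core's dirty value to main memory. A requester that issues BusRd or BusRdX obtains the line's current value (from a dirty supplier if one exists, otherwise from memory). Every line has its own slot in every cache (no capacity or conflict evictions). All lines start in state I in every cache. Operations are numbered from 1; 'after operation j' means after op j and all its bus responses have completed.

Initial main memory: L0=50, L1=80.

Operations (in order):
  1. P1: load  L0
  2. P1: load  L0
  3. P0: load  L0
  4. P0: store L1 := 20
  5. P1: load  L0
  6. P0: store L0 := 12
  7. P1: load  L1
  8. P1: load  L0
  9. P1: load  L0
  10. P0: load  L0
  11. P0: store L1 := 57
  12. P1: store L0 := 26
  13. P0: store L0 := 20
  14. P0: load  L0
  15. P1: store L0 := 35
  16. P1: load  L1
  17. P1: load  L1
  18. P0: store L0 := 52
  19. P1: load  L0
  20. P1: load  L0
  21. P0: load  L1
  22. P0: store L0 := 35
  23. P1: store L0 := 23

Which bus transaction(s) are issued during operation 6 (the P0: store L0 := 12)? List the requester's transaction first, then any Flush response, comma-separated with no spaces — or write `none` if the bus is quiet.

step 1: P1: load  L0  ⟶  IS  (L0)  txn=BusRd  M[L0]=50
step 2: P1: load  L0  ⟶  IS  (L0)  txn=∅  M[L0]=50
step 3: P0: load  L0  ⟶  SS  (L0)  txn=BusRd  M[L0]=50
step 4: P0: store L1 := 20  ⟶  MI  (L1)  txn=BusRdX  M[L1]=80
step 5: P1: load  L0  ⟶  SS  (L0)  txn=∅  M[L0]=50
step 6: P0: store L0 := 12  ⟶  MI  (L0)  txn=BusRdX  M[L0]=50
step 7: P1: load  L1  ⟶  SS  (L1)  txn=BusRd+Flush  M[L1]=20
step 8: P1: load  L0  ⟶  SS  (L0)  txn=BusRd+Flush  M[L0]=12
step 9: P1: load  L0  ⟶  SS  (L0)  txn=∅  M[L0]=12
step 10: P0: load  L0  ⟶  SS  (L0)  txn=∅  M[L0]=12
step 11: P0: store L1 := 57  ⟶  MI  (L1)  txn=BusRdX  M[L1]=20
step 12: P1: store L0 := 26  ⟶  IM  (L0)  txn=BusRdX  M[L0]=12
step 13: P0: store L0 := 20  ⟶  MI  (L0)  txn=BusRdX+Flush  M[L0]=26
step 14: P0: load  L0  ⟶  MI  (L0)  txn=∅  M[L0]=26
step 15: P1: store L0 := 35  ⟶  IM  (L0)  txn=BusRdX+Flush  M[L0]=20
step 16: P1: load  L1  ⟶  SS  (L1)  txn=BusRd+Flush  M[L1]=57
step 17: P1: load  L1  ⟶  SS  (L1)  txn=∅  M[L1]=57
step 18: P0: store L0 := 52  ⟶  MI  (L0)  txn=BusRdX+Flush  M[L0]=35
step 19: P1: load  L0  ⟶  SS  (L0)  txn=BusRd+Flush  M[L0]=52
step 20: P1: load  L0  ⟶  SS  (L0)  txn=∅  M[L0]=52
step 21: P0: load  L1  ⟶  SS  (L1)  txn=∅  M[L1]=57
step 22: P0: store L0 := 35  ⟶  MI  (L0)  txn=BusRdX  M[L0]=52
step 23: P1: store L0 := 23  ⟶  IM  (L0)  txn=BusRdX+Flush  M[L0]=35

bus = BusRdX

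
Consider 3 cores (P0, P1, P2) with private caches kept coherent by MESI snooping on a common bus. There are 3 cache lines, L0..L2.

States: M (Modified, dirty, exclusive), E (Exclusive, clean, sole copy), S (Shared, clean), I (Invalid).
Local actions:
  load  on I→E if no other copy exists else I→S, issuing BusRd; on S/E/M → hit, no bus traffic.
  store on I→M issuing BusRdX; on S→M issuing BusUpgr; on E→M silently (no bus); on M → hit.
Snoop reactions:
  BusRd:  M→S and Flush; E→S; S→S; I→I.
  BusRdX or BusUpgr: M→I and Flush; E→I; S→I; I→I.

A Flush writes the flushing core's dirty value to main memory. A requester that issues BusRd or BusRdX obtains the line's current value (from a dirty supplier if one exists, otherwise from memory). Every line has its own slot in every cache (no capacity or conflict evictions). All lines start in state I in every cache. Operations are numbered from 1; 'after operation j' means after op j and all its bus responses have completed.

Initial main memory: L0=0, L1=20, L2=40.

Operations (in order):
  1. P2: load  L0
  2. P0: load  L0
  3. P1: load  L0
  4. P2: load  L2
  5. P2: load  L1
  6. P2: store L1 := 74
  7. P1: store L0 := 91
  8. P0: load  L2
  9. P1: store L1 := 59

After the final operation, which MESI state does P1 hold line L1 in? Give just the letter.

[1] P2: load  L0 | P0:I, P1:I, P2:E(0) | bus: BusRd
[2] P0: load  L0 | P0:S(0), P1:I, P2:S(0) | bus: BusRd
[3] P1: load  L0 | P0:S(0), P1:S(0), P2:S(0) | bus: BusRd
[4] P2: load  L2 | P0:I, P1:I, P2:E(40) | bus: BusRd
[5] P2: load  L1 | P0:I, P1:I, P2:E(20) | bus: BusRd
[6] P2: store L1 := 74 | P0:I, P1:I, P2:M(74) | bus: none
[7] P1: store L0 := 91 | P0:I, P1:M(91), P2:I | bus: BusUpgr
[8] P0: load  L2 | P0:S(40), P1:I, P2:S(40) | bus: BusRd
[9] P1: store L1 := 59 | P0:I, P1:M(59), P2:I | bus: BusRdX,Flush

state = M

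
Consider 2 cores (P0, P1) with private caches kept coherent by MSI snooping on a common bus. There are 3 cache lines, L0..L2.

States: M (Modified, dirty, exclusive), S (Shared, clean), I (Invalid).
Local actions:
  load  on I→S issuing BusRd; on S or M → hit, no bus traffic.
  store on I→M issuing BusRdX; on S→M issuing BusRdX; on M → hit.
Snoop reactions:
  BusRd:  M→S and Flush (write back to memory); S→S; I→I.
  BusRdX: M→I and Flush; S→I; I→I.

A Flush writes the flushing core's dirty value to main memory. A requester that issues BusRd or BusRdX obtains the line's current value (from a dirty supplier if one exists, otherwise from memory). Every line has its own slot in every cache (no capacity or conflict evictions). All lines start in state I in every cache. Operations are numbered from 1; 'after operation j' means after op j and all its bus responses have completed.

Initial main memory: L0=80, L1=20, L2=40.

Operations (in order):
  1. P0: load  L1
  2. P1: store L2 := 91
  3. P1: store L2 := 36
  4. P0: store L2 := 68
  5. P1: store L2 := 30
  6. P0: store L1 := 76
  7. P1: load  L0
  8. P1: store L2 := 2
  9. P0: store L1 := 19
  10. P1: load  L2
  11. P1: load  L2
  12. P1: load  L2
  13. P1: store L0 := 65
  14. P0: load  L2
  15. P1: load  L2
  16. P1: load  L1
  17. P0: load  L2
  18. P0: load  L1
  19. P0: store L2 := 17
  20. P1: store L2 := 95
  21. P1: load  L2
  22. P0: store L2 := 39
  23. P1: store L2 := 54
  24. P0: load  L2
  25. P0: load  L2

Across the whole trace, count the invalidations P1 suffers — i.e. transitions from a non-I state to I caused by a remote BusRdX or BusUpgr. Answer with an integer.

1. P0: load  L1  bus=[BusRd]  L1: P0=S P1=I  mem[L1]=20
2. P1: store L2 := 91  bus=[BusRdX]  L2: P0=I P1=M  mem[L2]=40
3. P1: store L2 := 36  bus=[-]  L2: P0=I P1=M  mem[L2]=40
4. P0: store L2 := 68  bus=[BusRdX,Flush]  L2: P0=M P1=I  mem[L2]=36
5. P1: store L2 := 30  bus=[BusRdX,Flush]  L2: P0=I P1=M  mem[L2]=68
6. P0: store L1 := 76  bus=[BusRdX]  L1: P0=M P1=I  mem[L1]=20
7. P1: load  L0  bus=[BusRd]  L0: P0=I P1=S  mem[L0]=80
8. P1: store L2 := 2  bus=[-]  L2: P0=I P1=M  mem[L2]=68
9. P0: store L1 := 19  bus=[-]  L1: P0=M P1=I  mem[L1]=20
10. P1: load  L2  bus=[-]  L2: P0=I P1=M  mem[L2]=68
11. P1: load  L2  bus=[-]  L2: P0=I P1=M  mem[L2]=68
12. P1: load  L2  bus=[-]  L2: P0=I P1=M  mem[L2]=68
13. P1: store L0 := 65  bus=[BusRdX]  L0: P0=I P1=M  mem[L0]=80
14. P0: load  L2  bus=[BusRd,Flush]  L2: P0=S P1=S  mem[L2]=2
15. P1: load  L2  bus=[-]  L2: P0=S P1=S  mem[L2]=2
16. P1: load  L1  bus=[BusRd,Flush]  L1: P0=S P1=S  mem[L1]=19
17. P0: load  L2  bus=[-]  L2: P0=S P1=S  mem[L2]=2
18. P0: load  L1  bus=[-]  L1: P0=S P1=S  mem[L1]=19
19. P0: store L2 := 17  bus=[BusRdX]  L2: P0=M P1=I  mem[L2]=2
20. P1: store L2 := 95  bus=[BusRdX,Flush]  L2: P0=I P1=M  mem[L2]=17
21. P1: load  L2  bus=[-]  L2: P0=I P1=M  mem[L2]=17
22. P0: store L2 := 39  bus=[BusRdX,Flush]  L2: P0=M P1=I  mem[L2]=95
23. P1: store L2 := 54  bus=[BusRdX,Flush]  L2: P0=I P1=M  mem[L2]=39
24. P0: load  L2  bus=[BusRd,Flush]  L2: P0=S P1=S  mem[L2]=54
25. P0: load  L2  bus=[-]  L2: P0=S P1=S  mem[L2]=54

invalidations = 3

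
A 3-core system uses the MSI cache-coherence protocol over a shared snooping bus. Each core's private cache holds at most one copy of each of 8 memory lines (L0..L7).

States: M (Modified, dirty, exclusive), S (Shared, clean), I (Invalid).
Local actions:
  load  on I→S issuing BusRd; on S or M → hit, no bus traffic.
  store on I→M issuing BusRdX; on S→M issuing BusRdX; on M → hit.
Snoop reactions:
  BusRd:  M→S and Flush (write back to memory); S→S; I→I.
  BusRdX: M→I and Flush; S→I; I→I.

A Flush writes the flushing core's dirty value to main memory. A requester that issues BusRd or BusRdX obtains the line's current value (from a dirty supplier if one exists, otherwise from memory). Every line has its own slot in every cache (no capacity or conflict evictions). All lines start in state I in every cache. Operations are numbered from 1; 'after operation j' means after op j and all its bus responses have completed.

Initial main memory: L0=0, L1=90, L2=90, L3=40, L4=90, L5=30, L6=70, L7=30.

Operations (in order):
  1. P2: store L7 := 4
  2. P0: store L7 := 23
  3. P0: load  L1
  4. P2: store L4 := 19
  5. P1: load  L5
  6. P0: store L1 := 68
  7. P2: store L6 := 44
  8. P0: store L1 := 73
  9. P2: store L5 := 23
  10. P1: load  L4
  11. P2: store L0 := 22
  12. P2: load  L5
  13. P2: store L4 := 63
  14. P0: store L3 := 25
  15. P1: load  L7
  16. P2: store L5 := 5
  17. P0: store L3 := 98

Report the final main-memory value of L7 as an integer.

memory[L7] = 23

  op1 P2: store L7 := 4 → I/I/M on L7; bus BusRdX; mem=30
  op2 P0: store L7 := 23 → M/I/I on L7; bus BusRdX Flush; mem=4
  op3 P0: load  L1 → S/I/I on L1; bus BusRd; mem=90
  op4 P2: store L4 := 19 → I/I/M on L4; bus BusRdX; mem=90
  op5 P1: load  L5 → I/S/I on L5; bus BusRd; mem=30
  op6 P0: store L1 := 68 → M/I/I on L1; bus BusRdX; mem=90
  op7 P2: store L6 := 44 → I/I/M on L6; bus BusRdX; mem=70
  op8 P0: store L1 := 73 → M/I/I on L1; bus (none); mem=90
  op9 P2: store L5 := 23 → I/I/M on L5; bus BusRdX; mem=30
  op10 P1: load  L4 → I/S/S on L4; bus BusRd Flush; mem=19
  op11 P2: store L0 := 22 → I/I/M on L0; bus BusRdX; mem=0
  op12 P2: load  L5 → I/I/M on L5; bus (none); mem=30
  op13 P2: store L4 := 63 → I/I/M on L4; bus BusRdX; mem=19
  op14 P0: store L3 := 25 → M/I/I on L3; bus BusRdX; mem=40
  op15 P1: load  L7 → S/S/I on L7; bus BusRd Flush; mem=23
  op16 P2: store L5 := 5 → I/I/M on L5; bus (none); mem=30
  op17 P0: store L3 := 98 → M/I/I on L3; bus (none); mem=40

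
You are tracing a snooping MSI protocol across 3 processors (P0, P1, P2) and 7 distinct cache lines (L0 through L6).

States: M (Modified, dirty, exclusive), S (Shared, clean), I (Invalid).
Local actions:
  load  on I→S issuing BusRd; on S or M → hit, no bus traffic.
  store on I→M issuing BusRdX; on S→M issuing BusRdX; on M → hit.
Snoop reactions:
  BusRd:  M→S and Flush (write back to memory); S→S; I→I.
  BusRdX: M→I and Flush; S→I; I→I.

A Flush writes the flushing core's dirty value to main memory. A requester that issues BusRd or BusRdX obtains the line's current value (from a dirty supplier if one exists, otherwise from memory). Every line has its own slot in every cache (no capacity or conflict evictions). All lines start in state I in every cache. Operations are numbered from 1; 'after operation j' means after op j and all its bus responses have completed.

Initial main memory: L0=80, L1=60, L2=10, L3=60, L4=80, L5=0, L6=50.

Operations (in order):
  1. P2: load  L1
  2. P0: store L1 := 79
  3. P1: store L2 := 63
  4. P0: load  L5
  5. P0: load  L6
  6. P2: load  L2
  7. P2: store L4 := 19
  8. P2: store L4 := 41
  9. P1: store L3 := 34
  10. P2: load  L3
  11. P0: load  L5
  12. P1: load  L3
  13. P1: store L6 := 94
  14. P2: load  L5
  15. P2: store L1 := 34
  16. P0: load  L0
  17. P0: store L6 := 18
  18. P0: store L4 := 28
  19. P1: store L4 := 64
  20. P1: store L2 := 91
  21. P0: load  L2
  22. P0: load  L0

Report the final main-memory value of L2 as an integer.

memory[L2] = 91

  op1 P2: load  L1 → I/I/S on L1; bus BusRd; mem=60
  op2 P0: store L1 := 79 → M/I/I on L1; bus BusRdX; mem=60
  op3 P1: store L2 := 63 → I/M/I on L2; bus BusRdX; mem=10
  op4 P0: load  L5 → S/I/I on L5; bus BusRd; mem=0
  op5 P0: load  L6 → S/I/I on L6; bus BusRd; mem=50
  op6 P2: load  L2 → I/S/S on L2; bus BusRd Flush; mem=63
  op7 P2: store L4 := 19 → I/I/M on L4; bus BusRdX; mem=80
  op8 P2: store L4 := 41 → I/I/M on L4; bus (none); mem=80
  op9 P1: store L3 := 34 → I/M/I on L3; bus BusRdX; mem=60
  op10 P2: load  L3 → I/S/S on L3; bus BusRd Flush; mem=34
  op11 P0: load  L5 → S/I/I on L5; bus (none); mem=0
  op12 P1: load  L3 → I/S/S on L3; bus (none); mem=34
  op13 P1: store L6 := 94 → I/M/I on L6; bus BusRdX; mem=50
  op14 P2: load  L5 → S/I/S on L5; bus BusRd; mem=0
  op15 P2: store L1 := 34 → I/I/M on L1; bus BusRdX Flush; mem=79
  op16 P0: load  L0 → S/I/I on L0; bus BusRd; mem=80
  op17 P0: store L6 := 18 → M/I/I on L6; bus BusRdX Flush; mem=94
  op18 P0: store L4 := 28 → M/I/I on L4; bus BusRdX Flush; mem=41
  op19 P1: store L4 := 64 → I/M/I on L4; bus BusRdX Flush; mem=28
  op20 P1: store L2 := 91 → I/M/I on L2; bus BusRdX; mem=63
  op21 P0: load  L2 → S/S/I on L2; bus BusRd Flush; mem=91
  op22 P0: load  L0 → S/I/I on L0; bus (none); mem=80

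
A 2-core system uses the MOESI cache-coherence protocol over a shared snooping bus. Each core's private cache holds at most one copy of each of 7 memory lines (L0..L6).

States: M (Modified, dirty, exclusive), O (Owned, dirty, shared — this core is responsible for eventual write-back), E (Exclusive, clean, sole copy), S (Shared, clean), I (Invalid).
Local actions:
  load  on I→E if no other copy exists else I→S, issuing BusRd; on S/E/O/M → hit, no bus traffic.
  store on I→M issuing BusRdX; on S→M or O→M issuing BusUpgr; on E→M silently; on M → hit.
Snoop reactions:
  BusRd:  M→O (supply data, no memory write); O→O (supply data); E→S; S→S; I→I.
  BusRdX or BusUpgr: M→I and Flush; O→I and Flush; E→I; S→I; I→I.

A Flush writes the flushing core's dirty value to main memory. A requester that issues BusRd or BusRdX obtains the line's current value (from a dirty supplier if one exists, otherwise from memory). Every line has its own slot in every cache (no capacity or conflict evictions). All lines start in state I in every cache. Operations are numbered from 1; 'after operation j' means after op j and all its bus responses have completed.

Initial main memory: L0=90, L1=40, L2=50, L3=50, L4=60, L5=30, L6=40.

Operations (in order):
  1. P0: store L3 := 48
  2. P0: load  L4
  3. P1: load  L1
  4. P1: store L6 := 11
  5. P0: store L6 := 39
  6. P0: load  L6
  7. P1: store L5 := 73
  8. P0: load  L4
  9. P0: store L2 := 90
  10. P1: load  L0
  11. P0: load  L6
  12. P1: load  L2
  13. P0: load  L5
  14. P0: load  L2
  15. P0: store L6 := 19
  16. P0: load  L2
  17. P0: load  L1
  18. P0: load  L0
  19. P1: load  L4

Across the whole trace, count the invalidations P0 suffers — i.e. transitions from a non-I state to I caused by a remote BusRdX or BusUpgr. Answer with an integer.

1. P0: store L3 := 48  bus=[BusRdX]  L3: P0=M P1=I  mem[L3]=50
2. P0: load  L4  bus=[BusRd]  L4: P0=E P1=I  mem[L4]=60
3. P1: load  L1  bus=[BusRd]  L1: P0=I P1=E  mem[L1]=40
4. P1: store L6 := 11  bus=[BusRdX]  L6: P0=I P1=M  mem[L6]=40
5. P0: store L6 := 39  bus=[BusRdX,Flush]  L6: P0=M P1=I  mem[L6]=11
6. P0: load  L6  bus=[-]  L6: P0=M P1=I  mem[L6]=11
7. P1: store L5 := 73  bus=[BusRdX]  L5: P0=I P1=M  mem[L5]=30
8. P0: load  L4  bus=[-]  L4: P0=E P1=I  mem[L4]=60
9. P0: store L2 := 90  bus=[BusRdX]  L2: P0=M P1=I  mem[L2]=50
10. P1: load  L0  bus=[BusRd]  L0: P0=I P1=E  mem[L0]=90
11. P0: load  L6  bus=[-]  L6: P0=M P1=I  mem[L6]=11
12. P1: load  L2  bus=[BusRd]  L2: P0=O P1=S  mem[L2]=50
13. P0: load  L5  bus=[BusRd]  L5: P0=S P1=O  mem[L5]=30
14. P0: load  L2  bus=[-]  L2: P0=O P1=S  mem[L2]=50
15. P0: store L6 := 19  bus=[-]  L6: P0=M P1=I  mem[L6]=11
16. P0: load  L2  bus=[-]  L2: P0=O P1=S  mem[L2]=50
17. P0: load  L1  bus=[BusRd]  L1: P0=S P1=S  mem[L1]=40
18. P0: load  L0  bus=[BusRd]  L0: P0=S P1=S  mem[L0]=90
19. P1: load  L4  bus=[BusRd]  L4: P0=S P1=S  mem[L4]=60

invalidations = 0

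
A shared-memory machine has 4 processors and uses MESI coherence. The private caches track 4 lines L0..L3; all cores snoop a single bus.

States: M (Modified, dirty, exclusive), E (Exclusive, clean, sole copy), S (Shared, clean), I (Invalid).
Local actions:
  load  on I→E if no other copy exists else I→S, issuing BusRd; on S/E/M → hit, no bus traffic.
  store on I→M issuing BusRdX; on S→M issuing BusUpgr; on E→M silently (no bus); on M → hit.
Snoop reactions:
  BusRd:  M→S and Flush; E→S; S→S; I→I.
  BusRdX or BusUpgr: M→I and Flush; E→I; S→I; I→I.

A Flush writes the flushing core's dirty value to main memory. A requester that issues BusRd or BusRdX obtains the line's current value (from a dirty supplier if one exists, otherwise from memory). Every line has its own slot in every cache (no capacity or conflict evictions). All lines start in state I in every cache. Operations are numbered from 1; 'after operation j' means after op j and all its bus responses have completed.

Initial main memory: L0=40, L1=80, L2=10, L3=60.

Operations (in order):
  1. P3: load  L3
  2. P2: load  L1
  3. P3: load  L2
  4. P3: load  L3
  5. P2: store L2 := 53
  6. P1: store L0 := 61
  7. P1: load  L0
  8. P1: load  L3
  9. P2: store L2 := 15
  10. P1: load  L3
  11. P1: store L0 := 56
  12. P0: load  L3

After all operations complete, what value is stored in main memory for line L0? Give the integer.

  op1 P3: load  L3 → I/I/I/E on L3; bus BusRd; mem=60
  op2 P2: load  L1 → I/I/E/I on L1; bus BusRd; mem=80
  op3 P3: load  L2 → I/I/I/E on L2; bus BusRd; mem=10
  op4 P3: load  L3 → I/I/I/E on L3; bus (none); mem=60
  op5 P2: store L2 := 53 → I/I/M/I on L2; bus BusRdX; mem=10
  op6 P1: store L0 := 61 → I/M/I/I on L0; bus BusRdX; mem=40
  op7 P1: load  L0 → I/M/I/I on L0; bus (none); mem=40
  op8 P1: load  L3 → I/S/I/S on L3; bus BusRd; mem=60
  op9 P2: store L2 := 15 → I/I/M/I on L2; bus (none); mem=10
  op10 P1: load  L3 → I/S/I/S on L3; bus (none); mem=60
  op11 P1: store L0 := 56 → I/M/I/I on L0; bus (none); mem=40
  op12 P0: load  L3 → S/S/I/S on L3; bus BusRd; mem=60

memory[L0] = 40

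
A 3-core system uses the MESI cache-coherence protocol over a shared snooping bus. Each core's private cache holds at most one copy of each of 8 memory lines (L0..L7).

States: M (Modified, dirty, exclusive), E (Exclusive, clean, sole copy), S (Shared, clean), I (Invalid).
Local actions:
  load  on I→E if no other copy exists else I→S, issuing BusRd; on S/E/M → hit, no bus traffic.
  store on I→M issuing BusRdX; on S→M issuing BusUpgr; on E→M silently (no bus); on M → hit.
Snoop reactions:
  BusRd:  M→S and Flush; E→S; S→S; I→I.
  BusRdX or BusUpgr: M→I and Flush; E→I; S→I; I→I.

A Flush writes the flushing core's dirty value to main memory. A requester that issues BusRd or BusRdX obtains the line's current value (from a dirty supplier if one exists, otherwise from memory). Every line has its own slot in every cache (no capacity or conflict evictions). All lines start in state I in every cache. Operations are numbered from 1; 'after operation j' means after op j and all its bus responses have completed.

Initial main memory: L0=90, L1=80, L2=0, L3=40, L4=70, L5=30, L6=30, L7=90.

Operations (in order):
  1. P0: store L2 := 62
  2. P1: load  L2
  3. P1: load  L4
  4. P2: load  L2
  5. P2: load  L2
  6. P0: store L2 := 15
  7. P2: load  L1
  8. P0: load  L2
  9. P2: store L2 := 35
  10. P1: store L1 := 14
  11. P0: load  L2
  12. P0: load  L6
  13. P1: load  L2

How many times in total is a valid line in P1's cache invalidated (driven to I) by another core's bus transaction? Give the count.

invalidations = 1

1. P0: store L2 := 62  bus=[BusRdX]  L2: P0=M P1=I P2=I  mem[L2]=0
2. P1: load  L2  bus=[BusRd,Flush]  L2: P0=S P1=S P2=I  mem[L2]=62
3. P1: load  L4  bus=[BusRd]  L4: P0=I P1=E P2=I  mem[L4]=70
4. P2: load  L2  bus=[BusRd]  L2: P0=S P1=S P2=S  mem[L2]=62
5. P2: load  L2  bus=[-]  L2: P0=S P1=S P2=S  mem[L2]=62
6. P0: store L2 := 15  bus=[BusUpgr]  L2: P0=M P1=I P2=I  mem[L2]=62
7. P2: load  L1  bus=[BusRd]  L1: P0=I P1=I P2=E  mem[L1]=80
8. P0: load  L2  bus=[-]  L2: P0=M P1=I P2=I  mem[L2]=62
9. P2: store L2 := 35  bus=[BusRdX,Flush]  L2: P0=I P1=I P2=M  mem[L2]=15
10. P1: store L1 := 14  bus=[BusRdX]  L1: P0=I P1=M P2=I  mem[L1]=80
11. P0: load  L2  bus=[BusRd,Flush]  L2: P0=S P1=I P2=S  mem[L2]=35
12. P0: load  L6  bus=[BusRd]  L6: P0=E P1=I P2=I  mem[L6]=30
13. P1: load  L2  bus=[BusRd]  L2: P0=S P1=S P2=S  mem[L2]=35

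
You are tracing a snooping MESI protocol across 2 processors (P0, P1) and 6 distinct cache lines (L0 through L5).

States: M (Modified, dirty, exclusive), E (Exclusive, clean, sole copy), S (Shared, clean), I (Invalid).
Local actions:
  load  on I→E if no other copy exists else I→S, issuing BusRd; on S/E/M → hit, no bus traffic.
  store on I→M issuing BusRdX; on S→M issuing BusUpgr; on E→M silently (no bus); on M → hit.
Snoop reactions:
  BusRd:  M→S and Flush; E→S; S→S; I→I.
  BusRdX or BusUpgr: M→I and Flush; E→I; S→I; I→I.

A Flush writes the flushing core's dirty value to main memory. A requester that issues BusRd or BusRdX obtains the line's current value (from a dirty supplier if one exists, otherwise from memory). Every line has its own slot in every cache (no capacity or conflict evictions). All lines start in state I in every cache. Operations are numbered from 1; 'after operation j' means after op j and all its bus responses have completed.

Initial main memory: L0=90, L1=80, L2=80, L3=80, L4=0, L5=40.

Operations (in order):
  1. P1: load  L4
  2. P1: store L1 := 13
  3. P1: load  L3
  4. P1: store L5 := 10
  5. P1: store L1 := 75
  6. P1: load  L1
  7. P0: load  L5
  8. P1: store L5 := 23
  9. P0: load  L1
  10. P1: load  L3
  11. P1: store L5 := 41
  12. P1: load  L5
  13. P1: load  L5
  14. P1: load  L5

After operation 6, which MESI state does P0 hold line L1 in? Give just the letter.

state = I

step 1: P1: load  L4  ⟶  IE  (L4)  txn=BusRd  M[L4]=0
step 2: P1: store L1 := 13  ⟶  IM  (L1)  txn=BusRdX  M[L1]=80
step 3: P1: load  L3  ⟶  IE  (L3)  txn=BusRd  M[L3]=80
step 4: P1: store L5 := 10  ⟶  IM  (L5)  txn=BusRdX  M[L5]=40
step 5: P1: store L1 := 75  ⟶  IM  (L1)  txn=∅  M[L1]=80
step 6: P1: load  L1  ⟶  IM  (L1)  txn=∅  M[L1]=80
step 7: P0: load  L5  ⟶  SS  (L5)  txn=BusRd+Flush  M[L5]=10
step 8: P1: store L5 := 23  ⟶  IM  (L5)  txn=BusUpgr  M[L5]=10
step 9: P0: load  L1  ⟶  SS  (L1)  txn=BusRd+Flush  M[L1]=75
step 10: P1: load  L3  ⟶  IE  (L3)  txn=∅  M[L3]=80
step 11: P1: store L5 := 41  ⟶  IM  (L5)  txn=∅  M[L5]=10
step 12: P1: load  L5  ⟶  IM  (L5)  txn=∅  M[L5]=10
step 13: P1: load  L5  ⟶  IM  (L5)  txn=∅  M[L5]=10
step 14: P1: load  L5  ⟶  IM  (L5)  txn=∅  M[L5]=10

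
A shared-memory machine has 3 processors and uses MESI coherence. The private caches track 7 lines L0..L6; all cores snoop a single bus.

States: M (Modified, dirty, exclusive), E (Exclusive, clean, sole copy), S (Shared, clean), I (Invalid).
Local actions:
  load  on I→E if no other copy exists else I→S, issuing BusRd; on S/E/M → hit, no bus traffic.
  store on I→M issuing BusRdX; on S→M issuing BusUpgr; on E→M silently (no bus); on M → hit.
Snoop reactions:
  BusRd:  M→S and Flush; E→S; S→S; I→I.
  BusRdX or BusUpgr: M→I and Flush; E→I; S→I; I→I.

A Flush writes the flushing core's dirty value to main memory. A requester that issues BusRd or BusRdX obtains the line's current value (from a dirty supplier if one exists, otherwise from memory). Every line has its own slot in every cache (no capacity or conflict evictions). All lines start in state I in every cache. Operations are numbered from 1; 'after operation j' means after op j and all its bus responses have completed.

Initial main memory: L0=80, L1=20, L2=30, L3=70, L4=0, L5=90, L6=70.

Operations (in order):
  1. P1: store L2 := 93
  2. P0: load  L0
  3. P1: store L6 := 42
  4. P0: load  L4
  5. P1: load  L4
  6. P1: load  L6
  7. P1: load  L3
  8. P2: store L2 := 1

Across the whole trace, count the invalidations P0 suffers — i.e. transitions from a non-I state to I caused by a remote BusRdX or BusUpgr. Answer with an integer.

invalidations = 0

  op1 P1: store L2 := 93 → I/M/I on L2; bus BusRdX; mem=30
  op2 P0: load  L0 → E/I/I on L0; bus BusRd; mem=80
  op3 P1: store L6 := 42 → I/M/I on L6; bus BusRdX; mem=70
  op4 P0: load  L4 → E/I/I on L4; bus BusRd; mem=0
  op5 P1: load  L4 → S/S/I on L4; bus BusRd; mem=0
  op6 P1: load  L6 → I/M/I on L6; bus (none); mem=70
  op7 P1: load  L3 → I/E/I on L3; bus BusRd; mem=70
  op8 P2: store L2 := 1 → I/I/M on L2; bus BusRdX Flush; mem=93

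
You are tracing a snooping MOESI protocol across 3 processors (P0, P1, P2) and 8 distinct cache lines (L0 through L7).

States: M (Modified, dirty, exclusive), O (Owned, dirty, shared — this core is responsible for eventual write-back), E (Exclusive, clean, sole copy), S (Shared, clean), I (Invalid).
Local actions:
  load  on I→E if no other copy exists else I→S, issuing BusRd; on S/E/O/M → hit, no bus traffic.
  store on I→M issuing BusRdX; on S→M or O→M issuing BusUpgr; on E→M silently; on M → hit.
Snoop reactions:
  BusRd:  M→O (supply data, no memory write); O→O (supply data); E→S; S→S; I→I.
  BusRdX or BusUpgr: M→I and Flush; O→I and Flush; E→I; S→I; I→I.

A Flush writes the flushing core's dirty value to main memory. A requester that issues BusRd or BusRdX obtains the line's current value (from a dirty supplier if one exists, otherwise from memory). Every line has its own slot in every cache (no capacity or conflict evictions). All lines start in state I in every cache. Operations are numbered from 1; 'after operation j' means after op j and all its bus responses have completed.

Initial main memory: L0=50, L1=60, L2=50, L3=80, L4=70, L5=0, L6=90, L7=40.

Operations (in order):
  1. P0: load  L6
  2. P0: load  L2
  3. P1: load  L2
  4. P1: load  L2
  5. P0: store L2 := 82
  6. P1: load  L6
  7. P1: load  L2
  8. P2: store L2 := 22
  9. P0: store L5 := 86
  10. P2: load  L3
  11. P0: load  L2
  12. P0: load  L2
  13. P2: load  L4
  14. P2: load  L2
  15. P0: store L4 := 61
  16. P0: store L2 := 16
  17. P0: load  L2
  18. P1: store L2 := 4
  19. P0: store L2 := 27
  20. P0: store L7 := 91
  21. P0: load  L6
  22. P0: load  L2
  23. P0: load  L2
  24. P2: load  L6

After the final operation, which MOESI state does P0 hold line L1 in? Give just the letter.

state = I

step 1: P0: load  L6  ⟶  EII  (L6)  txn=BusRd  M[L6]=90
step 2: P0: load  L2  ⟶  EII  (L2)  txn=BusRd  M[L2]=50
step 3: P1: load  L2  ⟶  SSI  (L2)  txn=BusRd  M[L2]=50
step 4: P1: load  L2  ⟶  SSI  (L2)  txn=∅  M[L2]=50
step 5: P0: store L2 := 82  ⟶  MII  (L2)  txn=BusUpgr  M[L2]=50
step 6: P1: load  L6  ⟶  SSI  (L6)  txn=BusRd  M[L6]=90
step 7: P1: load  L2  ⟶  OSI  (L2)  txn=BusRd  M[L2]=50
step 8: P2: store L2 := 22  ⟶  IIM  (L2)  txn=BusRdX+Flush  M[L2]=82
step 9: P0: store L5 := 86  ⟶  MII  (L5)  txn=BusRdX  M[L5]=0
step 10: P2: load  L3  ⟶  IIE  (L3)  txn=BusRd  M[L3]=80
step 11: P0: load  L2  ⟶  SIO  (L2)  txn=BusRd  M[L2]=82
step 12: P0: load  L2  ⟶  SIO  (L2)  txn=∅  M[L2]=82
step 13: P2: load  L4  ⟶  IIE  (L4)  txn=BusRd  M[L4]=70
step 14: P2: load  L2  ⟶  SIO  (L2)  txn=∅  M[L2]=82
step 15: P0: store L4 := 61  ⟶  MII  (L4)  txn=BusRdX  M[L4]=70
step 16: P0: store L2 := 16  ⟶  MII  (L2)  txn=BusUpgr+Flush  M[L2]=22
step 17: P0: load  L2  ⟶  MII  (L2)  txn=∅  M[L2]=22
step 18: P1: store L2 := 4  ⟶  IMI  (L2)  txn=BusRdX+Flush  M[L2]=16
step 19: P0: store L2 := 27  ⟶  MII  (L2)  txn=BusRdX+Flush  M[L2]=4
step 20: P0: store L7 := 91  ⟶  MII  (L7)  txn=BusRdX  M[L7]=40
step 21: P0: load  L6  ⟶  SSI  (L6)  txn=∅  M[L6]=90
step 22: P0: load  L2  ⟶  MII  (L2)  txn=∅  M[L2]=4
step 23: P0: load  L2  ⟶  MII  (L2)  txn=∅  M[L2]=4
step 24: P2: load  L6  ⟶  SSS  (L6)  txn=BusRd  M[L6]=90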